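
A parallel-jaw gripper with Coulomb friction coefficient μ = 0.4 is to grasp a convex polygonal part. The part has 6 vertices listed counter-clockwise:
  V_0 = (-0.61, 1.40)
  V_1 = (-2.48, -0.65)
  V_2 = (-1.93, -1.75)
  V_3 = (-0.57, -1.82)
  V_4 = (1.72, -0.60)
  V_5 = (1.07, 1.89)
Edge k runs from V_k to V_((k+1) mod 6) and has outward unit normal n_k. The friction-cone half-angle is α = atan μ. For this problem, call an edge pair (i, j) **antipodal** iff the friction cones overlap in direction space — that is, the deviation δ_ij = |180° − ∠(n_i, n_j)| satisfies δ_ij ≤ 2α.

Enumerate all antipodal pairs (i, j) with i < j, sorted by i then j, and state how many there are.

count = 4; pairs: (0,3), (1,4), (2,5), (3,5)

α = atan 0.4 = 21.80°;  2α = 43.60°
n_0 = (-0.7388, +0.6739)
n_1 = (-0.8944, -0.4472)
n_2 = (-0.0514, -0.9987)
n_3 = (+0.4702, -0.8826)
n_4 = (+0.9676, +0.2526)
n_5 = (-0.2800, +0.9600)
  (0,1): δ = 111.06°  ·
  (0,2): δ = 50.58°  ·
  (0,3): δ = 19.58°  ✓
  (0,4): δ = 57.00°  ·
  (0,5): δ = 148.63°  ·
  (1,2): δ = 119.51°  ·
  (1,3): δ = 88.52°  ·
  (1,4): δ = 11.93°  ✓
  (1,5): δ = 79.70°  ·
  (2,3): δ = 149.01°  ·
  (2,4): δ = 72.42°  ·
  (2,5): δ = 19.21°  ✓
  (3,4): δ = 103.42°  ·
  (3,5): δ = 11.79°  ✓
  (4,5): δ = 88.37°  ·
antipodal pairs: 4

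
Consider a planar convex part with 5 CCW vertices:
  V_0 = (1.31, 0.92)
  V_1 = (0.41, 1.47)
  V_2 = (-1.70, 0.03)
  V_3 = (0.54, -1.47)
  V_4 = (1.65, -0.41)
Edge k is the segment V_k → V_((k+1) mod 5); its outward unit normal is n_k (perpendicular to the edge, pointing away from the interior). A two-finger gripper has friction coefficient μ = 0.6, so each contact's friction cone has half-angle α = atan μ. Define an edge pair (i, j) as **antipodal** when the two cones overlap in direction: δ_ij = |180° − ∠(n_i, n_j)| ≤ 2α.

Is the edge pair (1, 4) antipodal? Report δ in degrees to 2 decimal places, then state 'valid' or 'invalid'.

α = atan 0.6 = 30.96°;  2α = 61.93°
edge 1: e_1 = (-2.11, -1.44);  n_1 = (-0.5637, +0.8260)
edge 4: e_4 = (-0.34, +1.33);  n_4 = (+0.9688, +0.2477)
∠(n_1, n_4) = 109.97°
δ = |180° − 109.97°| = 70.03°
70.03° > 2α = 61.93°  →  invalid

δ = 70.03°, invalid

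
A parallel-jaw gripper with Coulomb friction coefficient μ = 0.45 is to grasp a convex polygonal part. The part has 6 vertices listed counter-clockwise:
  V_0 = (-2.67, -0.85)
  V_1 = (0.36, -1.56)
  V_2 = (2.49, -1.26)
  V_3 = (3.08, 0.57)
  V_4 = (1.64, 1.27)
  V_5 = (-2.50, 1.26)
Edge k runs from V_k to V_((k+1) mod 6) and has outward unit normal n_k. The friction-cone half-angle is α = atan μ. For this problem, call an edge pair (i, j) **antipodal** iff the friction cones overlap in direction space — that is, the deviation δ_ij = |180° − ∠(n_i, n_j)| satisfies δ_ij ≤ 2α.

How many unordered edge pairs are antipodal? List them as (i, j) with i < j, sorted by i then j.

α = atan 0.45 = 24.23°;  2α = 48.46°
n_0 = (-0.2281, -0.9736)
n_1 = (+0.1395, -0.9902)
n_2 = (+0.9518, -0.3069)
n_3 = (+0.4372, +0.8994)
n_4 = (-0.0024, +1.0000)
n_5 = (-0.9968, +0.0803)
  (0,1): δ = 158.80°  ·
  (0,2): δ = 94.68°  ·
  (0,3): δ = 12.74°  ✓
  (0,4): δ = 13.33°  ✓
  (0,5): δ = 98.58°  ·
  (1,2): δ = 115.89°  ·
  (1,3): δ = 33.94°  ✓
  (1,4): δ = 7.88°  ✓
  (1,5): δ = 77.38°  ·
  (2,3): δ = 98.06°  ·
  (2,4): δ = 71.99°  ·
  (2,5): δ = 13.26°  ✓
  (3,4): δ = 153.94°  ·
  (3,5): δ = 68.68°  ·
  (4,5): δ = 94.74°  ·
antipodal pairs: 5

count = 5; pairs: (0,3), (0,4), (1,3), (1,4), (2,5)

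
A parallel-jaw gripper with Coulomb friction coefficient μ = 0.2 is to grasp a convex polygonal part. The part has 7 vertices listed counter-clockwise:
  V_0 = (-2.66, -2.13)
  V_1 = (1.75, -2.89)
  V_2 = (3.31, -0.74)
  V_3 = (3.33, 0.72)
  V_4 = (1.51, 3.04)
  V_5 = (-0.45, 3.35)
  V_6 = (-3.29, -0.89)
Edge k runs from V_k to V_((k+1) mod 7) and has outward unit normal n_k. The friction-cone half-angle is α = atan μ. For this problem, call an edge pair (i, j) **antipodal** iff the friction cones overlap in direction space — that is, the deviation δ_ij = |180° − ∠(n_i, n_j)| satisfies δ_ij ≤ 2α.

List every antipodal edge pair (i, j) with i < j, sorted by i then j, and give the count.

count = 3; pairs: (0,4), (1,5), (3,6)

α = atan 0.2 = 11.31°;  2α = 22.62°
n_0 = (-0.1698, -0.9855)
n_1 = (+0.8094, -0.5873)
n_2 = (+0.9999, -0.0137)
n_3 = (+0.7868, +0.6172)
n_4 = (+0.1562, +0.9877)
n_5 = (-0.8308, +0.5565)
n_6 = (-0.8915, -0.4530)
  (0,1): δ = 116.19°  ·
  (0,2): δ = 81.01°  ·
  (0,3): δ = 42.11°  ·
  (0,4): δ = 0.79°  ✓
  (0,5): δ = 65.96°  ·
  (0,6): δ = 126.71°  ·
  (1,2): δ = 144.82°  ·
  (1,3): δ = 105.92°  ·
  (1,4): δ = 63.02°  ·
  (1,5): δ = 2.15°  ✓
  (1,6): δ = 62.90°  ·
  (2,3): δ = 141.10°  ·
  (2,4): δ = 98.20°  ·
  (2,5): δ = 33.03°  ·
  (2,6): δ = 27.72°  ·
  (3,4): δ = 137.10°  ·
  (3,5): δ = 71.93°  ·
  (3,6): δ = 11.18°  ✓
  (4,5): δ = 114.83°  ·
  (4,6): δ = 54.08°  ·
  (5,6): δ = 119.25°  ·
antipodal pairs: 3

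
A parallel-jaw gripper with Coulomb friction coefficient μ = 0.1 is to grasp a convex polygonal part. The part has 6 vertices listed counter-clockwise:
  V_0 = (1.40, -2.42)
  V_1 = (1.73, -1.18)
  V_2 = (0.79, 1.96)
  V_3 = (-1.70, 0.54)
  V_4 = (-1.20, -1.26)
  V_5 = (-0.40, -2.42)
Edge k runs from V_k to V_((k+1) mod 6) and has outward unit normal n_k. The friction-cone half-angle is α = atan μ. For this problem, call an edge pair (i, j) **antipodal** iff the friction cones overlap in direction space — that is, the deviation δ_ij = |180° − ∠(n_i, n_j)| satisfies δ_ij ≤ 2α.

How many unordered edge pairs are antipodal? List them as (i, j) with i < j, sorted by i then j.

α = atan 0.1 = 5.71°;  2α = 11.42°
n_0 = (+0.9664, -0.2572)
n_1 = (+0.9580, +0.2868)
n_2 = (-0.4954, +0.8687)
n_3 = (-0.9635, -0.2676)
n_4 = (-0.8232, -0.5677)
n_5 = (+0.0000, -1.0000)
  (0,1): δ = 148.43°  ·
  (0,2): δ = 45.40°  ·
  (0,3): δ = 30.43°  ·
  (0,4): δ = 49.49°  ·
  (0,5): δ = 104.90°  ·
  (1,2): δ = 76.97°  ·
  (1,3): δ = 1.14°  ✓
  (1,4): δ = 17.93°  ·
  (1,5): δ = 73.33°  ·
  (2,3): δ = 104.17°  ·
  (2,4): δ = 85.10°  ·
  (2,5): δ = 29.70°  ·
  (3,4): δ = 160.93°  ·
  (3,5): δ = 105.52°  ·
  (4,5): δ = 124.59°  ·
antipodal pairs: 1

count = 1; pairs: (1,3)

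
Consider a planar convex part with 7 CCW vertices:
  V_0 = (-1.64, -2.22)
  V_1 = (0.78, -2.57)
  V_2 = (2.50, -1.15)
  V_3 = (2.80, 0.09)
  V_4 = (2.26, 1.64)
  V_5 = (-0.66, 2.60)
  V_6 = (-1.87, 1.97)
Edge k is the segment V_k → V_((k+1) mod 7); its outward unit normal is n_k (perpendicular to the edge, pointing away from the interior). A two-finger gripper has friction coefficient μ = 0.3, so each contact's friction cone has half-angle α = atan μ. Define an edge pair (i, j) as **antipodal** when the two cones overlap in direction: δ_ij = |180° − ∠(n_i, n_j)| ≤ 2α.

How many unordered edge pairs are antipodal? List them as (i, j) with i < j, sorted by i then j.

α = atan 0.3 = 16.70°;  2α = 33.40°
n_0 = (-0.1431, -0.9897)
n_1 = (+0.6366, -0.7712)
n_2 = (+0.9720, -0.2352)
n_3 = (+0.9443, +0.3290)
n_4 = (+0.3123, +0.9500)
n_5 = (-0.4618, +0.8870)
n_6 = (-0.9985, -0.0548)
  (0,1): δ = 132.23°  ·
  (0,2): δ = 95.37°  ·
  (0,3): δ = 62.56°  ·
  (0,4): δ = 9.97°  ✓
  (0,5): δ = 35.73°  ·
  (0,6): δ = 101.37°  ·
  (1,2): δ = 143.14°  ·
  (1,3): δ = 110.33°  ·
  (1,4): δ = 57.74°  ·
  (1,5): δ = 12.04°  ✓
  (1,6): δ = 53.60°  ·
  (2,3): δ = 147.19°  ·
  (2,4): δ = 94.60°  ·
  (2,5): δ = 48.90°  ·
  (2,6): δ = 16.74°  ✓
  (3,4): δ = 127.41°  ·
  (3,5): δ = 81.70°  ·
  (3,6): δ = 16.07°  ✓
  (4,5): δ = 134.30°  ·
  (4,6): δ = 68.66°  ·
  (5,6): δ = 114.36°  ·
antipodal pairs: 4

count = 4; pairs: (0,4), (1,5), (2,6), (3,6)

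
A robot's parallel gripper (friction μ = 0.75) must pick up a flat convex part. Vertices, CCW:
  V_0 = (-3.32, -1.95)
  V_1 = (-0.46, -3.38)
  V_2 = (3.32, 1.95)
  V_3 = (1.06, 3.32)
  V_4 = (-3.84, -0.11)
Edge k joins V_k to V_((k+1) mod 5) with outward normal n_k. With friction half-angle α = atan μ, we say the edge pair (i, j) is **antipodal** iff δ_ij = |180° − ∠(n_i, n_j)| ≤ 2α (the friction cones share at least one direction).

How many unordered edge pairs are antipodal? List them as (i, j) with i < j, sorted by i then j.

count = 5; pairs: (0,2), (0,3), (1,3), (1,4), (2,4)

α = atan 0.75 = 36.87°;  2α = 73.74°
n_0 = (-0.4472, -0.8944)
n_1 = (+0.8157, -0.5785)
n_2 = (+0.5184, +0.8551)
n_3 = (-0.5735, +0.8192)
n_4 = (-0.9623, -0.2720)
  (0,1): δ = 98.78°  ·
  (0,2): δ = 4.66°  ✓
  (0,3): δ = 61.56°  ✓
  (0,4): δ = 132.35°  ·
  (1,2): δ = 85.88°  ·
  (1,3): δ = 19.66°  ✓
  (1,4): δ = 51.12°  ✓
  (2,3): δ = 113.78°  ·
  (2,4): δ = 43.00°  ✓
  (3,4): δ = 109.21°  ·
antipodal pairs: 5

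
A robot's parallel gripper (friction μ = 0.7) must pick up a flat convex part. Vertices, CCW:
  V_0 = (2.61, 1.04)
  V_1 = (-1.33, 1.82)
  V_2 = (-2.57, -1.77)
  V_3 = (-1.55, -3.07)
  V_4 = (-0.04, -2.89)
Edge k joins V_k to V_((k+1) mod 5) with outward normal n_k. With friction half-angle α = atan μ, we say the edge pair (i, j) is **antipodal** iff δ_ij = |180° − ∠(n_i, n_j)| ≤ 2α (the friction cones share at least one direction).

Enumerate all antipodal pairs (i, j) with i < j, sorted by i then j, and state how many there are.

α = atan 0.7 = 34.99°;  2α = 69.98°
n_0 = (+0.1942, +0.9810)
n_1 = (-0.9452, +0.3265)
n_2 = (-0.7867, -0.6173)
n_3 = (+0.1184, -0.9930)
n_4 = (+0.8291, -0.5591)
  (0,1): δ = 97.86°  ·
  (0,2): δ = 40.68°  ✓
  (0,3): δ = 18.00°  ✓
  (0,4): δ = 67.21°  ✓
  (1,2): δ = 122.83°  ·
  (1,3): δ = 64.15°  ✓
  (1,4): δ = 14.94°  ✓
  (2,3): δ = 121.32°  ·
  (2,4): δ = 72.11°  ·
  (3,4): δ = 130.79°  ·
antipodal pairs: 5

count = 5; pairs: (0,2), (0,3), (0,4), (1,3), (1,4)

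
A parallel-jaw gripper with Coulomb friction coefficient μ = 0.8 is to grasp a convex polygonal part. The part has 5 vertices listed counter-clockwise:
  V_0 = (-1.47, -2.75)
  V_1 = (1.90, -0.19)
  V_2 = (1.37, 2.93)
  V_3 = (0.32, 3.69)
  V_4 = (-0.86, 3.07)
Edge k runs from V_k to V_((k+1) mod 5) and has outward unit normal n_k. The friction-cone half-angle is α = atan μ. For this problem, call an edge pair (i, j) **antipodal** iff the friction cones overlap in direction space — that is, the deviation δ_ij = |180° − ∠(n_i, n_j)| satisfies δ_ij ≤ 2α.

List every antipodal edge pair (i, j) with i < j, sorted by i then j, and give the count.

count = 6; pairs: (0,2), (0,3), (0,4), (1,3), (1,4), (2,4)

α = atan 0.8 = 38.66°;  2α = 77.32°
n_0 = (+0.6049, -0.7963)
n_1 = (+0.9859, +0.1675)
n_2 = (+0.5863, +0.8101)
n_3 = (-0.4651, +0.8852)
n_4 = (-0.9946, +0.1042)
  (0,1): δ = 117.58°  ·
  (0,2): δ = 73.12°  ✓
  (0,3): δ = 9.50°  ✓
  (0,4): δ = 46.79°  ✓
  (1,2): δ = 135.54°  ·
  (1,3): δ = 71.92°  ✓
  (1,4): δ = 15.62°  ✓
  (2,3): δ = 116.38°  ·
  (2,4): δ = 60.09°  ✓
  (3,4): δ = 123.70°  ·
antipodal pairs: 6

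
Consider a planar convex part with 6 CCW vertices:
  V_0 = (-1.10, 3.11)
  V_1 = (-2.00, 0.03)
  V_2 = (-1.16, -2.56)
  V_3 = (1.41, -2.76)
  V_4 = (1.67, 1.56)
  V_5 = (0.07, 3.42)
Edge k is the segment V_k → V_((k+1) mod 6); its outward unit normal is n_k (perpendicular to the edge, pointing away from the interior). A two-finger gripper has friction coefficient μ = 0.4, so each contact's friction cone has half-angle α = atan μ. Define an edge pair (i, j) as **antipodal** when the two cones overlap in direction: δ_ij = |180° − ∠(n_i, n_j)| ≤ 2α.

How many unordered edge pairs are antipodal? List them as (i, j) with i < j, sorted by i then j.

count = 4; pairs: (0,3), (1,3), (1,4), (2,5)

α = atan 0.4 = 21.80°;  2α = 43.60°
n_0 = (-0.9599, +0.2805)
n_1 = (-0.9512, -0.3085)
n_2 = (-0.0776, -0.9970)
n_3 = (+0.9982, -0.0601)
n_4 = (+0.7581, +0.6521)
n_5 = (-0.2561, +0.9666)
  (0,1): δ = 145.74°  ·
  (0,2): δ = 78.16°  ·
  (0,3): δ = 12.84°  ✓
  (0,4): δ = 56.99°  ·
  (0,5): δ = 121.13°  ·
  (1,2): δ = 112.42°  ·
  (1,3): δ = 21.41°  ✓
  (1,4): δ = 22.73°  ✓
  (1,5): δ = 86.87°  ·
  (2,3): δ = 88.99°  ·
  (2,4): δ = 44.85°  ·
  (2,5): δ = 19.29°  ✓
  (3,4): δ = 135.85°  ·
  (3,5): δ = 71.72°  ·
  (4,5): δ = 115.86°  ·
antipodal pairs: 4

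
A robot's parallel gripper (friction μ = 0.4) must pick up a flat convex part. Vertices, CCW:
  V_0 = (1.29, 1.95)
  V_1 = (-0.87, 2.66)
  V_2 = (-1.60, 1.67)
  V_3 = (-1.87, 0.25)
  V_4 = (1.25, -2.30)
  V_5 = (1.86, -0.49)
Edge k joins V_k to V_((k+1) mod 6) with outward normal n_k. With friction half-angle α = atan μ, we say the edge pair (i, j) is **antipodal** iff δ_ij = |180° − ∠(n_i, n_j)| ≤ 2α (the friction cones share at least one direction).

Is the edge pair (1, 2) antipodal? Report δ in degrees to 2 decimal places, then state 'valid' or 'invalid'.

α = atan 0.4 = 21.80°;  2α = 43.60°
edge 1: e_1 = (-0.73, -0.99);  n_1 = (-0.8049, +0.5935)
edge 2: e_2 = (-0.27, -1.42);  n_2 = (-0.9824, +0.1868)
∠(n_1, n_2) = 25.64°
δ = |180° − 25.64°| = 154.36°
154.36° > 2α = 43.60°  →  invalid

δ = 154.36°, invalid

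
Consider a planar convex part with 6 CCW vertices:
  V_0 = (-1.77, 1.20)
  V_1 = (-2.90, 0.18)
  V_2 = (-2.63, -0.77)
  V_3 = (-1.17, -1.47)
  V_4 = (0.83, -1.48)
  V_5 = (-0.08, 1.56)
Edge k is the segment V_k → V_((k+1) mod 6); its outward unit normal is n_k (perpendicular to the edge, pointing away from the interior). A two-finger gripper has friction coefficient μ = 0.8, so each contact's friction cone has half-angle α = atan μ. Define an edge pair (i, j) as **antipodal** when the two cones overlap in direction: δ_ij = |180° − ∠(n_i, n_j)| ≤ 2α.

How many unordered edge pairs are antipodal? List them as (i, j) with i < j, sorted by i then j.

α = atan 0.8 = 38.66°;  2α = 77.32°
n_0 = (-0.6701, +0.7423)
n_1 = (-0.9619, -0.2734)
n_2 = (-0.4323, -0.9017)
n_3 = (-0.0050, -1.0000)
n_4 = (+0.9580, +0.2868)
n_5 = (-0.2083, +0.9781)
  (0,1): δ = 116.21°  ·
  (0,2): δ = 67.69°  ✓
  (0,3): δ = 42.36°  ✓
  (0,4): δ = 64.59°  ✓
  (0,5): δ = 149.95°  ·
  (1,2): δ = 131.48°  ·
  (1,3): δ = 106.15°  ·
  (1,4): δ = 0.80°  ✓
  (1,5): δ = 86.16°  ·
  (2,3): δ = 154.67°  ·
  (2,4): δ = 47.72°  ✓
  (2,5): δ = 37.64°  ✓
  (3,4): δ = 73.05°  ✓
  (3,5): δ = 12.31°  ✓
  (4,5): δ = 94.64°  ·
antipodal pairs: 8

count = 8; pairs: (0,2), (0,3), (0,4), (1,4), (2,4), (2,5), (3,4), (3,5)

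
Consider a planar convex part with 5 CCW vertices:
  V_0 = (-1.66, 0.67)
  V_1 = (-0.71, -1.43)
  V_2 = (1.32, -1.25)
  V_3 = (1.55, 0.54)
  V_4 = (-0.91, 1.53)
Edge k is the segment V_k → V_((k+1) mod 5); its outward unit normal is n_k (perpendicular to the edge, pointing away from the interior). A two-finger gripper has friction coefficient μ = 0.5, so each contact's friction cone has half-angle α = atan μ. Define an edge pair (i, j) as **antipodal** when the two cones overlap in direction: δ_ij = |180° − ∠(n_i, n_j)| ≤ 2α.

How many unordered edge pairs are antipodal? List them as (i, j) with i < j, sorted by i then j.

count = 5; pairs: (0,2), (0,3), (1,3), (1,4), (2,4)

α = atan 0.5 = 26.57°;  2α = 53.13°
n_0 = (-0.9111, -0.4122)
n_1 = (+0.0883, -0.9961)
n_2 = (+0.9918, -0.1274)
n_3 = (+0.3733, +0.9277)
n_4 = (-0.7537, +0.6573)
  (0,1): δ = 109.27°  ·
  (0,2): δ = 31.66°  ✓
  (0,3): δ = 43.74°  ✓
  (0,4): δ = 114.57°  ·
  (1,2): δ = 102.39°  ·
  (1,3): δ = 26.99°  ✓
  (1,4): δ = 43.84°  ✓
  (2,3): δ = 104.60°  ·
  (2,4): δ = 33.77°  ✓
  (3,4): δ = 109.17°  ·
antipodal pairs: 5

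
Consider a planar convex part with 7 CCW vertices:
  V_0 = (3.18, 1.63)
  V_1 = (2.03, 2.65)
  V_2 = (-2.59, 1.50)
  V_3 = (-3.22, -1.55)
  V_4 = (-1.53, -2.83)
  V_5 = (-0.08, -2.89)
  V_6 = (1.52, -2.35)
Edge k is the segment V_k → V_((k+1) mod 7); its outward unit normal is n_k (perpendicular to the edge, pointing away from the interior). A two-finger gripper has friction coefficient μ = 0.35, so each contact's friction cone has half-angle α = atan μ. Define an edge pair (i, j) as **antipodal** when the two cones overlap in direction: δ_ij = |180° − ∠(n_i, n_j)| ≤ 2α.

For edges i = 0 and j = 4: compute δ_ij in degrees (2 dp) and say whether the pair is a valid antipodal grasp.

α = atan 0.35 = 19.29°;  2α = 38.58°
edge 0: e_0 = (-1.15, +1.02);  n_0 = (+0.6636, +0.7481)
edge 4: e_4 = (+1.45, -0.06);  n_4 = (-0.0413, -0.9991)
∠(n_0, n_4) = 140.80°
δ = |180° − 140.80°| = 39.20°
39.20° > 2α = 38.58°  →  invalid

δ = 39.20°, invalid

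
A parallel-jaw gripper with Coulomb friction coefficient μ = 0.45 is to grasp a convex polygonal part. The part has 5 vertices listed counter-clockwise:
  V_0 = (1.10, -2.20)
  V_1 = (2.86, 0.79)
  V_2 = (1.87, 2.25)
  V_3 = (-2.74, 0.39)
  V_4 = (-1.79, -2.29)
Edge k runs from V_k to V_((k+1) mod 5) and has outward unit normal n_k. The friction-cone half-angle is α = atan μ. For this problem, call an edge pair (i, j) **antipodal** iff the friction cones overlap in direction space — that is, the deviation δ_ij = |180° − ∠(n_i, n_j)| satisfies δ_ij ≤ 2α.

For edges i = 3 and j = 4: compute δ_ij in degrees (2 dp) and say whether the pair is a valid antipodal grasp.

δ = 107.73°, invalid

α = atan 0.45 = 24.23°;  2α = 48.46°
edge 3: e_3 = (+0.95, -2.68);  n_3 = (-0.9425, -0.3341)
edge 4: e_4 = (+2.89, +0.09);  n_4 = (+0.0311, -0.9995)
∠(n_3, n_4) = 72.27°
δ = |180° − 72.27°| = 107.73°
107.73° > 2α = 48.46°  →  invalid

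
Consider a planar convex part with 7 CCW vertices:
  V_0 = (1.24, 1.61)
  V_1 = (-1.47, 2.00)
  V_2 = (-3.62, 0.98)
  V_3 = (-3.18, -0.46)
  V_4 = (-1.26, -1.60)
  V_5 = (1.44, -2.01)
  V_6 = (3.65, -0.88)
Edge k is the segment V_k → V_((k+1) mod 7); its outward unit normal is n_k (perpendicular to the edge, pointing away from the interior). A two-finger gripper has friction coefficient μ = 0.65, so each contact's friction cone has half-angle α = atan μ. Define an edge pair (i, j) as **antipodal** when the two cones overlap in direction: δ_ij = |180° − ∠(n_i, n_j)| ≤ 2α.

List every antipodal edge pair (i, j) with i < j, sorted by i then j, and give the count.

α = atan 0.65 = 33.02°;  2α = 66.05°
n_0 = (+0.1424, +0.9898)
n_1 = (-0.4286, +0.9035)
n_2 = (-0.9564, -0.2922)
n_3 = (-0.5105, -0.8599)
n_4 = (-0.1501, -0.9887)
n_5 = (+0.4553, -0.8904)
n_6 = (+0.7186, +0.6955)
  (0,1): δ = 146.43°  ·
  (0,2): δ = 64.82°  ✓
  (0,3): δ = 22.51°  ✓
  (0,4): δ = 0.45°  ✓
  (0,5): δ = 35.27°  ✓
  (0,6): δ = 142.25°  ·
  (1,2): δ = 98.39°  ·
  (1,3): δ = 56.08°  ✓
  (1,4): δ = 34.02°  ✓
  (1,5): δ = 1.70°  ✓
  (1,6): δ = 108.68°  ·
  (2,3): δ = 137.69°  ·
  (2,4): δ = 115.63°  ·
  (2,5): δ = 79.91°  ·
  (2,6): δ = 27.07°  ✓
  (3,4): δ = 157.93°  ·
  (3,5): δ = 122.22°  ·
  (3,6): δ = 15.24°  ✓
  (4,5): δ = 144.28°  ·
  (4,6): δ = 37.30°  ✓
  (5,6): δ = 73.02°  ·
antipodal pairs: 10

count = 10; pairs: (0,2), (0,3), (0,4), (0,5), (1,3), (1,4), (1,5), (2,6), (3,6), (4,6)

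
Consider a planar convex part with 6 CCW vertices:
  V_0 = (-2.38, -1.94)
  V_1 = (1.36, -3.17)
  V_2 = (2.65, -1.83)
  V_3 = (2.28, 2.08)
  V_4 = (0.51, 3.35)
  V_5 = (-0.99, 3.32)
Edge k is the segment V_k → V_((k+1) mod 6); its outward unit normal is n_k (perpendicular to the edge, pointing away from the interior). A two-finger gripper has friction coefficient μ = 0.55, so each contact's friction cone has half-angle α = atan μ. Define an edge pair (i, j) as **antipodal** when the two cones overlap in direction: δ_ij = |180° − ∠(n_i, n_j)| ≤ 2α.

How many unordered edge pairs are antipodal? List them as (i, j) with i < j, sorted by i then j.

α = atan 0.55 = 28.81°;  2α = 57.62°
n_0 = (-0.3124, -0.9499)
n_1 = (+0.7204, -0.6935)
n_2 = (+0.9956, +0.0942)
n_3 = (+0.5830, +0.8125)
n_4 = (-0.0200, +0.9998)
n_5 = (-0.9668, +0.2555)
  (0,1): δ = 115.71°  ·
  (0,2): δ = 66.39°  ·
  (0,3): δ = 17.46°  ✓
  (0,4): δ = 19.35°  ✓
  (0,5): δ = 93.40°  ·
  (1,2): δ = 130.68°  ·
  (1,3): δ = 81.75°  ·
  (1,4): δ = 44.94°  ✓
  (1,5): δ = 29.11°  ✓
  (2,3): δ = 131.07°  ·
  (2,4): δ = 94.26°  ·
  (2,5): δ = 20.21°  ✓
  (3,4): δ = 143.19°  ·
  (3,5): δ = 69.14°  ·
  (4,5): δ = 105.95°  ·
antipodal pairs: 5

count = 5; pairs: (0,3), (0,4), (1,4), (1,5), (2,5)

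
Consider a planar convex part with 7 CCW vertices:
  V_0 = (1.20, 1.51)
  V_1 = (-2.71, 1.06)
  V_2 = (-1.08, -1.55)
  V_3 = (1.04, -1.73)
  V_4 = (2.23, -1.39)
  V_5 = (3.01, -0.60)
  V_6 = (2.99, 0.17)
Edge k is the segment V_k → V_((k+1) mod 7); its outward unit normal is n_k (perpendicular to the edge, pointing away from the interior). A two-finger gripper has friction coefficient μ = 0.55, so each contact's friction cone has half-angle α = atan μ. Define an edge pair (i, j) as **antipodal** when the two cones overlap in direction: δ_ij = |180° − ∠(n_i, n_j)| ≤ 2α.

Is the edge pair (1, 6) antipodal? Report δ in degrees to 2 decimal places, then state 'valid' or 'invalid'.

α = atan 0.55 = 28.81°;  2α = 57.62°
edge 1: e_1 = (+1.63, -2.61);  n_1 = (-0.8482, -0.5297)
edge 6: e_6 = (-1.79, +1.34);  n_6 = (+0.5993, +0.8005)
∠(n_1, n_6) = 158.80°
δ = |180° − 158.80°| = 21.20°
21.20° ≤ 2α = 57.62°  →  valid

δ = 21.20°, valid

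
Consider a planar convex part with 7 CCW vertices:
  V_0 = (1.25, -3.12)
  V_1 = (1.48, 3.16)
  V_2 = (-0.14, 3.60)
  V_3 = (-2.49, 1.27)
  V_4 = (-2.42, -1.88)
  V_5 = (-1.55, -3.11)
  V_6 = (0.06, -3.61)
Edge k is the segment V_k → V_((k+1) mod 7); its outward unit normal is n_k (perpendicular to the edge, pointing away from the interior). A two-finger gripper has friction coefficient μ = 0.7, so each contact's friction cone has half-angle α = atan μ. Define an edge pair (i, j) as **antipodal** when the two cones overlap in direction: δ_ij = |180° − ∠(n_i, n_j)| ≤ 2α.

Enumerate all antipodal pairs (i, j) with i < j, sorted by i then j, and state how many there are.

α = atan 0.7 = 34.99°;  2α = 69.98°
n_0 = (+0.9993, -0.0366)
n_1 = (+0.2621, +0.9650)
n_2 = (-0.7041, +0.7101)
n_3 = (-0.9998, -0.0222)
n_4 = (-0.8164, -0.5775)
n_5 = (-0.2966, -0.9550)
n_6 = (+0.3807, -0.9247)
  (0,1): δ = 103.10°  ·
  (0,2): δ = 43.15°  ✓
  (0,3): δ = 3.37°  ✓
  (0,4): δ = 37.37°  ✓
  (0,5): δ = 74.84°  ·
  (0,6): δ = 114.48°  ·
  (1,2): δ = 120.05°  ·
  (1,3): δ = 73.53°  ·
  (1,4): δ = 39.53°  ✓
  (1,5): δ = 2.06°  ✓
  (1,6): δ = 37.58°  ✓
  (2,3): δ = 133.48°  ·
  (2,4): δ = 99.48°  ·
  (2,5): δ = 62.01°  ✓
  (2,6): δ = 22.38°  ✓
  (3,4): δ = 146.00°  ·
  (3,5): δ = 108.53°  ·
  (3,6): δ = 68.89°  ✓
  (4,5): δ = 142.53°  ·
  (4,6): δ = 102.89°  ·
  (5,6): δ = 140.37°  ·
antipodal pairs: 9

count = 9; pairs: (0,2), (0,3), (0,4), (1,4), (1,5), (1,6), (2,5), (2,6), (3,6)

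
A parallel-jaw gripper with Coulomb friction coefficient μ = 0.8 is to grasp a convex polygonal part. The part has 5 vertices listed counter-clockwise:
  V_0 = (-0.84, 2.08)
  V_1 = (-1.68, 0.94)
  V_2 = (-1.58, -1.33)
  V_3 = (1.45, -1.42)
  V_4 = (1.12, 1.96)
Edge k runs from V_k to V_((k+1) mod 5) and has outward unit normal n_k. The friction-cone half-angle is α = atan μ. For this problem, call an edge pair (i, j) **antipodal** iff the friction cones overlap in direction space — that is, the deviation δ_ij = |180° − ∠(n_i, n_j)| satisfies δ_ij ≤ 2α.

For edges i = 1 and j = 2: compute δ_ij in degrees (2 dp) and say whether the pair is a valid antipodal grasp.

α = atan 0.8 = 38.66°;  2α = 77.32°
edge 1: e_1 = (+0.10, -2.27);  n_1 = (-0.9990, -0.0440)
edge 2: e_2 = (+3.03, -0.09);  n_2 = (-0.0297, -0.9996)
∠(n_1, n_2) = 85.78°
δ = |180° − 85.78°| = 94.22°
94.22° > 2α = 77.32°  →  invalid

δ = 94.22°, invalid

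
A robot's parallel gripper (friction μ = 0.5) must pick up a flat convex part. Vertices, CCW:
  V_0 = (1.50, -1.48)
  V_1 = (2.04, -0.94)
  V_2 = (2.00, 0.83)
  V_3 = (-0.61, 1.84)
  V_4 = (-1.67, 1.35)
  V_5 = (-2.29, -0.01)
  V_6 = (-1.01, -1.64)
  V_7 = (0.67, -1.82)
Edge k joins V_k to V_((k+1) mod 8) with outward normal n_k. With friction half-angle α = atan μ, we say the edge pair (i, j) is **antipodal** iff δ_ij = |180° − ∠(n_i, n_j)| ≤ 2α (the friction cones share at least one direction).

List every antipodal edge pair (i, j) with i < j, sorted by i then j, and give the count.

α = atan 0.5 = 26.57°;  2α = 53.13°
n_0 = (+0.7071, -0.7071)
n_1 = (+0.9997, +0.0226)
n_2 = (+0.3609, +0.9326)
n_3 = (-0.4196, +0.9077)
n_4 = (-0.9099, +0.4148)
n_5 = (-0.7865, -0.6176)
n_6 = (-0.1065, -0.9943)
n_7 = (+0.3791, -0.9254)
  (0,1): δ = 133.71°  ·
  (0,2): δ = 66.16°  ·
  (0,3): δ = 20.19°  ✓
  (0,4): δ = 20.49°  ✓
  (0,5): δ = 83.14°  ·
  (0,6): δ = 128.88°  ·
  (0,7): δ = 157.28°  ·
  (1,2): δ = 112.45°  ·
  (1,3): δ = 66.49°  ·
  (1,4): δ = 25.80°  ✓
  (1,5): δ = 36.85°  ✓
  (1,6): δ = 82.59°  ·
  (1,7): δ = 110.98°  ·
  (2,3): δ = 134.04°  ·
  (2,4): δ = 93.35°  ·
  (2,5): δ = 30.70°  ✓
  (2,6): δ = 15.04°  ✓
  (2,7): δ = 43.43°  ✓
  (3,4): δ = 139.32°  ·
  (3,5): δ = 76.67°  ·
  (3,6): δ = 30.92°  ✓
  (3,7): δ = 2.53°  ✓
  (4,5): δ = 117.35°  ·
  (4,6): δ = 71.61°  ·
  (4,7): δ = 43.22°  ✓
  (5,6): δ = 134.26°  ·
  (5,7): δ = 105.87°  ·
  (6,7): δ = 151.61°  ·
antipodal pairs: 10

count = 10; pairs: (0,3), (0,4), (1,4), (1,5), (2,5), (2,6), (2,7), (3,6), (3,7), (4,7)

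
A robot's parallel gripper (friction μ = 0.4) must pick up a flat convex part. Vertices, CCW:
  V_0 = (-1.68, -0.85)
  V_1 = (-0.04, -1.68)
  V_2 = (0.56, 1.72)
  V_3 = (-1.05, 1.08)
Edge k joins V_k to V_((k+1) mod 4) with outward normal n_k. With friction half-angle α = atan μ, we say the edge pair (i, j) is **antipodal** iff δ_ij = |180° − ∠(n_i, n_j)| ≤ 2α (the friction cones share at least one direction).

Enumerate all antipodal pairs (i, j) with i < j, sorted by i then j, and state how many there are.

count = 1; pairs: (1,3)

α = atan 0.4 = 21.80°;  2α = 43.60°
n_0 = (-0.4516, -0.8922)
n_1 = (+0.9848, -0.1738)
n_2 = (-0.3694, +0.9293)
n_3 = (-0.9506, +0.3103)
  (0,1): δ = 73.16°  ·
  (0,2): δ = 48.52°  ·
  (0,3): δ = 98.77°  ·
  (1,2): δ = 58.31°  ·
  (1,3): δ = 8.07°  ✓
  (2,3): δ = 129.76°  ·
antipodal pairs: 1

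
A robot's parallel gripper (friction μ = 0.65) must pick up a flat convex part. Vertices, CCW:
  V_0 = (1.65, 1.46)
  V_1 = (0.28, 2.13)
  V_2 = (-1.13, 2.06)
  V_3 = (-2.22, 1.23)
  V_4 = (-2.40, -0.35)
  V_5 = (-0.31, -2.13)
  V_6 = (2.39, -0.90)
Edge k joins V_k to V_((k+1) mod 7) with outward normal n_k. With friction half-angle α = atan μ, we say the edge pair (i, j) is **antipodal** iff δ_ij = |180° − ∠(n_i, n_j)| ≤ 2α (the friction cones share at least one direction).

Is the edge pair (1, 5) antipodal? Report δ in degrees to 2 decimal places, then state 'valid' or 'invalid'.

α = atan 0.65 = 33.02°;  2α = 66.05°
edge 1: e_1 = (-1.41, -0.07);  n_1 = (-0.0496, +0.9988)
edge 5: e_5 = (+2.70, +1.23);  n_5 = (+0.4146, -0.9100)
∠(n_1, n_5) = 158.35°
δ = |180° − 158.35°| = 21.65°
21.65° ≤ 2α = 66.05°  →  valid

δ = 21.65°, valid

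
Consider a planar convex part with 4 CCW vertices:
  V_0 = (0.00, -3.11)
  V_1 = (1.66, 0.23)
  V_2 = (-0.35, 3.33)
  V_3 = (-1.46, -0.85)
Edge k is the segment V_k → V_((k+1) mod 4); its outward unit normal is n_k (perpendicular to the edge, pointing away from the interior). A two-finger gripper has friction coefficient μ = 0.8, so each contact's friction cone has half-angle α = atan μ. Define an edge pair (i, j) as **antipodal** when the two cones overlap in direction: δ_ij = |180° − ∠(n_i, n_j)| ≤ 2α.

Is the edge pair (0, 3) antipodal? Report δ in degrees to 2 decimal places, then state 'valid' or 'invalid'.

δ = 59.29°, valid

α = atan 0.8 = 38.66°;  2α = 77.32°
edge 0: e_0 = (+1.66, +3.34);  n_0 = (+0.8955, -0.4451)
edge 3: e_3 = (+1.46, -2.26);  n_3 = (-0.8400, -0.5426)
∠(n_0, n_3) = 120.71°
δ = |180° − 120.71°| = 59.29°
59.29° ≤ 2α = 77.32°  →  valid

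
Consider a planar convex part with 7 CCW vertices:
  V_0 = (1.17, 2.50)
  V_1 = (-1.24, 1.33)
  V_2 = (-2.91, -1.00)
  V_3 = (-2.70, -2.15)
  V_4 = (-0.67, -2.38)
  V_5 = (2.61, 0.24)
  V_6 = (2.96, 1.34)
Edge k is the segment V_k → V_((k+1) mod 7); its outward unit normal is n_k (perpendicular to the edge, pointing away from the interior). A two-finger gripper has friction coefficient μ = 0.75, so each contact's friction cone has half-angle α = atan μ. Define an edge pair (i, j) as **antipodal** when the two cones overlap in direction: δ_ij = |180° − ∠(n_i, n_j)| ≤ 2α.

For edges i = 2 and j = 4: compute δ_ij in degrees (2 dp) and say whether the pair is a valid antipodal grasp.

α = atan 0.75 = 36.87°;  2α = 73.74°
edge 2: e_2 = (+0.21, -1.15);  n_2 = (-0.9837, -0.1796)
edge 4: e_4 = (+3.28, +2.62);  n_4 = (+0.6241, -0.7813)
∠(n_2, n_4) = 118.27°
δ = |180° − 118.27°| = 61.73°
61.73° ≤ 2α = 73.74°  →  valid

δ = 61.73°, valid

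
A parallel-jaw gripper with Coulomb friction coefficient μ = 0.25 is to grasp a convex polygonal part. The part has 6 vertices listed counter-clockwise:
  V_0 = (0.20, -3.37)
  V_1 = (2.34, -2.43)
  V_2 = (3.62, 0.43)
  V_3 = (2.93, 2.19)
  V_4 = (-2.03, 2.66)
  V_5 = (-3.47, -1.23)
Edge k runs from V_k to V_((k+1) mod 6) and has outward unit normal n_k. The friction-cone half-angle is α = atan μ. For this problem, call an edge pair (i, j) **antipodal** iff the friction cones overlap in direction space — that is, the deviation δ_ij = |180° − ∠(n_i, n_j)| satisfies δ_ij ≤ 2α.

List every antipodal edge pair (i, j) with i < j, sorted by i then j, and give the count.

count = 2; pairs: (1,4), (3,5)

α = atan 0.25 = 14.04°;  2α = 28.07°
n_0 = (+0.4022, -0.9156)
n_1 = (+0.9128, -0.4085)
n_2 = (+0.9310, +0.3650)
n_3 = (+0.0943, +0.9955)
n_4 = (-0.9378, +0.3472)
n_5 = (-0.5037, -0.8639)
  (0,1): δ = 137.82°  ·
  (0,2): δ = 92.31°  ·
  (0,3): δ = 29.13°  ·
  (0,4): δ = 45.97°  ·
  (0,5): δ = 126.04°  ·
  (1,2): δ = 134.48°  ·
  (1,3): δ = 71.30°  ·
  (1,4): δ = 3.80°  ✓
  (1,5): δ = 83.86°  ·
  (2,3): δ = 116.82°  ·
  (2,4): δ = 41.72°  ·
  (2,5): δ = 38.35°  ·
  (3,4): δ = 104.90°  ·
  (3,5): δ = 24.83°  ✓
  (4,5): δ = 99.93°  ·
antipodal pairs: 2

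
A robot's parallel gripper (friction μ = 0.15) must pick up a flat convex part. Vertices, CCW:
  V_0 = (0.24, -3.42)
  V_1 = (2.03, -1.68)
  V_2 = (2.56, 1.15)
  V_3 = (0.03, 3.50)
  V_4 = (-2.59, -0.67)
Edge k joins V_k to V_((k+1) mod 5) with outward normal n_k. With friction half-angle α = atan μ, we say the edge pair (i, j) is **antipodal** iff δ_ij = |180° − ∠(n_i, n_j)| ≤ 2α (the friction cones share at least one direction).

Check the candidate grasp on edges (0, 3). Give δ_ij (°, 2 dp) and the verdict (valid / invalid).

α = atan 0.15 = 8.53°;  2α = 17.06°
edge 0: e_0 = (+1.79, +1.74);  n_0 = (+0.6970, -0.7171)
edge 3: e_3 = (-2.62, -4.17);  n_3 = (-0.8467, +0.5320)
∠(n_0, n_3) = 166.33°
δ = |180° − 166.33°| = 13.67°
13.67° ≤ 2α = 17.06°  →  valid

δ = 13.67°, valid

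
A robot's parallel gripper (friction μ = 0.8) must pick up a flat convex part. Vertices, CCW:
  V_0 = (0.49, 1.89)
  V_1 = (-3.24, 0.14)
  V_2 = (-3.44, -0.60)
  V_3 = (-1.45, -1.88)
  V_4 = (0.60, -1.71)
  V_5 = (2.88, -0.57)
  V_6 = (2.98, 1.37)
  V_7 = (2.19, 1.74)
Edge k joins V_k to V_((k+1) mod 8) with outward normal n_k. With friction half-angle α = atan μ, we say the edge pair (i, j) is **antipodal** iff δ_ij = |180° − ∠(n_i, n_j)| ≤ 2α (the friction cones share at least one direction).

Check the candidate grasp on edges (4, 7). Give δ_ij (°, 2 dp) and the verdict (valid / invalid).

δ = 31.61°, valid

α = atan 0.8 = 38.66°;  2α = 77.32°
edge 4: e_4 = (+2.28, +1.14);  n_4 = (+0.4472, -0.8944)
edge 7: e_7 = (-1.70, +0.15);  n_7 = (+0.0879, +0.9961)
∠(n_4, n_7) = 148.39°
δ = |180° − 148.39°| = 31.61°
31.61° ≤ 2α = 77.32°  →  valid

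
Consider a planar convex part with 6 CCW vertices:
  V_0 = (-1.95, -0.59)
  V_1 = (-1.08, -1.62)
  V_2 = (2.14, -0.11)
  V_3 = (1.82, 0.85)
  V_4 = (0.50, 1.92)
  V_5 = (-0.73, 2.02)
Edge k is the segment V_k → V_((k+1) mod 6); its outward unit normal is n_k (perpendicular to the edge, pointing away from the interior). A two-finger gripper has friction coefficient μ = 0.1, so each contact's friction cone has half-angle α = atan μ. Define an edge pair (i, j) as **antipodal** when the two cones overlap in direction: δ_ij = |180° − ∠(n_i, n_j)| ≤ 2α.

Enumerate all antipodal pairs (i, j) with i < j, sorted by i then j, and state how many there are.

α = atan 0.1 = 5.71°;  2α = 11.42°
n_0 = (-0.7639, -0.6453)
n_1 = (+0.4246, -0.9054)
n_2 = (+0.9487, +0.3162)
n_3 = (+0.6297, +0.7768)
n_4 = (+0.0810, +0.9967)
n_5 = (-0.9059, +0.4235)
  (0,1): δ = 105.06°  ·
  (0,2): δ = 21.75°  ·
  (0,3): δ = 10.79°  ✓
  (0,4): δ = 45.17°  ·
  (0,5): δ = 114.76°  ·
  (1,2): δ = 96.69°  ·
  (1,3): δ = 64.15°  ·
  (1,4): δ = 29.77°  ·
  (1,5): δ = 39.82°  ·
  (2,3): δ = 147.46°  ·
  (2,4): δ = 113.08°  ·
  (2,5): δ = 43.49°  ·
  (3,4): δ = 145.62°  ·
  (3,5): δ = 76.02°  ·
  (4,5): δ = 110.40°  ·
antipodal pairs: 1

count = 1; pairs: (0,3)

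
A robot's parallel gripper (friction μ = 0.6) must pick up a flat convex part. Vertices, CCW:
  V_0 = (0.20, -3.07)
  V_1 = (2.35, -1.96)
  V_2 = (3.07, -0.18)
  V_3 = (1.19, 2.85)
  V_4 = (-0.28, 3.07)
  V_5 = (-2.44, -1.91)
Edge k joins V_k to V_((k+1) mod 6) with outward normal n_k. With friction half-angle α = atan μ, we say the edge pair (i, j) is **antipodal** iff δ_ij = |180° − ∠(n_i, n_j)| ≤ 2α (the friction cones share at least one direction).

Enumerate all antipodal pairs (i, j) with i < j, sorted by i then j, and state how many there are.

count = 6; pairs: (0,3), (0,4), (1,4), (2,4), (2,5), (3,5)

α = atan 0.6 = 30.96°;  2α = 61.93°
n_0 = (+0.4587, -0.8886)
n_1 = (+0.9270, -0.3750)
n_2 = (+0.8497, +0.5272)
n_3 = (+0.1480, +0.9890)
n_4 = (-0.9174, +0.3979)
n_5 = (-0.4023, -0.9155)
  (0,1): δ = 139.33°  ·
  (0,2): δ = 85.49°  ·
  (0,3): δ = 35.82°  ✓
  (0,4): δ = 39.25°  ✓
  (0,5): δ = 128.97°  ·
  (1,2): δ = 126.16°  ·
  (1,3): δ = 76.49°  ·
  (1,4): δ = 1.43°  ✓
  (1,5): δ = 88.30°  ·
  (2,3): δ = 130.33°  ·
  (2,4): δ = 55.27°  ✓
  (2,5): δ = 34.46°  ✓
  (3,4): δ = 104.94°  ·
  (3,5): δ = 15.21°  ✓
  (4,5): δ = 90.27°  ·
antipodal pairs: 6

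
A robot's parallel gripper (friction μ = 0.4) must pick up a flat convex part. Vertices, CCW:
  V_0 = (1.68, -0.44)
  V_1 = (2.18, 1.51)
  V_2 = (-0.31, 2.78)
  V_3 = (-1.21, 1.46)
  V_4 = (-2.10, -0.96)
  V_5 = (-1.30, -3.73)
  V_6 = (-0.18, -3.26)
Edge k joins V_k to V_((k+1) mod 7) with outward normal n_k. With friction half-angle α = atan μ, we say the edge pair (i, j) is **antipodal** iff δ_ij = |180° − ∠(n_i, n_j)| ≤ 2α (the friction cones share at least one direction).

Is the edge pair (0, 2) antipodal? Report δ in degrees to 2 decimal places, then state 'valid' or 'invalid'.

δ = 19.91°, valid

α = atan 0.4 = 21.80°;  2α = 43.60°
edge 0: e_0 = (+0.50, +1.95);  n_0 = (+0.9687, -0.2484)
edge 2: e_2 = (-0.90, -1.32);  n_2 = (-0.8262, +0.5633)
∠(n_0, n_2) = 160.09°
δ = |180° − 160.09°| = 19.91°
19.91° ≤ 2α = 43.60°  →  valid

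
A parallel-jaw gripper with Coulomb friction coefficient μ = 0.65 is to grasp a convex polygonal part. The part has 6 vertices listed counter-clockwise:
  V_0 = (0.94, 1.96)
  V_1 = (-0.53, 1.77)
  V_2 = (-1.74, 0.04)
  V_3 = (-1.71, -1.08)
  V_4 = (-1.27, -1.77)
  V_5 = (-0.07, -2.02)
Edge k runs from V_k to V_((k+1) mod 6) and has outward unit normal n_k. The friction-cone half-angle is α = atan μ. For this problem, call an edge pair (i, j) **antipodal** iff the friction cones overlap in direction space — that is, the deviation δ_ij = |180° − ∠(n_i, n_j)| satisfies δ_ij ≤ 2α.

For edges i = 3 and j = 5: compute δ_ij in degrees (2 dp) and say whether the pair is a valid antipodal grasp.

δ = 46.76°, valid

α = atan 0.65 = 33.02°;  2α = 66.05°
edge 3: e_3 = (+0.44, -0.69);  n_3 = (-0.8432, -0.5377)
edge 5: e_5 = (+1.01, +3.98);  n_5 = (+0.9693, -0.2460)
∠(n_3, n_5) = 133.24°
δ = |180° − 133.24°| = 46.76°
46.76° ≤ 2α = 66.05°  →  valid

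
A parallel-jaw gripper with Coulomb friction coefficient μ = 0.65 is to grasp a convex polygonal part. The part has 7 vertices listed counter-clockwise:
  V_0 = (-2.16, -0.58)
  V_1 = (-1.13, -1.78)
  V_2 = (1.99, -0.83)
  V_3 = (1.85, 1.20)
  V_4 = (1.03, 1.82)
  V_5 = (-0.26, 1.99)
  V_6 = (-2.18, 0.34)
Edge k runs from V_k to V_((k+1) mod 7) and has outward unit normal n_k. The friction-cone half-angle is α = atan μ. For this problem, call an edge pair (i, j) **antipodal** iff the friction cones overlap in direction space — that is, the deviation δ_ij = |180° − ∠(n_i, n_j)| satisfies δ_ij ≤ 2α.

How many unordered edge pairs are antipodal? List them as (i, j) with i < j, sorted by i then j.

α = atan 0.65 = 33.02°;  2α = 66.05°
n_0 = (-0.7588, -0.6513)
n_1 = (+0.2913, -0.9566)
n_2 = (+0.9976, +0.0688)
n_3 = (+0.6031, +0.7977)
n_4 = (+0.1307, +0.9914)
n_5 = (-0.6518, +0.7584)
n_6 = (-0.9998, -0.0217)
  (0,1): δ = 113.71°  ·
  (0,2): δ = 36.70°  ✓
  (0,3): δ = 12.27°  ✓
  (0,4): δ = 41.85°  ✓
  (0,5): δ = 90.03°  ·
  (0,6): δ = 140.60°  ·
  (1,2): δ = 102.99°  ·
  (1,3): δ = 54.03°  ✓
  (1,4): δ = 24.44°  ✓
  (1,5): δ = 23.74°  ✓
  (1,6): δ = 74.31°  ·
  (2,3): δ = 131.04°  ·
  (2,4): δ = 101.45°  ·
  (2,5): δ = 53.27°  ✓
  (2,6): δ = 2.70°  ✓
  (3,4): δ = 150.41°  ·
  (3,5): δ = 102.23°  ·
  (3,6): δ = 51.66°  ✓
  (4,5): δ = 131.82°  ·
  (4,6): δ = 81.25°  ·
  (5,6): δ = 129.43°  ·
antipodal pairs: 9

count = 9; pairs: (0,2), (0,3), (0,4), (1,3), (1,4), (1,5), (2,5), (2,6), (3,6)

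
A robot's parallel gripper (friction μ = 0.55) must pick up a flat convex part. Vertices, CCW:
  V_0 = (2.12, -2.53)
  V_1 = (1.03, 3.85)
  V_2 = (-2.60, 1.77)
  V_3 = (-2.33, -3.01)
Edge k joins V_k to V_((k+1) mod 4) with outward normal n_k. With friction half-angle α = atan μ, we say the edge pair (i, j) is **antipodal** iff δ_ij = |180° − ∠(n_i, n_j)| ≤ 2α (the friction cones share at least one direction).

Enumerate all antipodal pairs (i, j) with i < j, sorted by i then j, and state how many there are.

α = atan 0.55 = 28.81°;  2α = 57.62°
n_0 = (+0.9857, +0.1684)
n_1 = (-0.4972, +0.8677)
n_2 = (-0.9984, -0.0564)
n_3 = (+0.1072, -0.9942)
  (0,1): δ = 69.88°  ·
  (0,2): δ = 6.46°  ✓
  (0,3): δ = 86.46°  ·
  (1,2): δ = 116.58°  ·
  (1,3): δ = 23.66°  ✓
  (2,3): δ = 87.08°  ·
antipodal pairs: 2

count = 2; pairs: (0,2), (1,3)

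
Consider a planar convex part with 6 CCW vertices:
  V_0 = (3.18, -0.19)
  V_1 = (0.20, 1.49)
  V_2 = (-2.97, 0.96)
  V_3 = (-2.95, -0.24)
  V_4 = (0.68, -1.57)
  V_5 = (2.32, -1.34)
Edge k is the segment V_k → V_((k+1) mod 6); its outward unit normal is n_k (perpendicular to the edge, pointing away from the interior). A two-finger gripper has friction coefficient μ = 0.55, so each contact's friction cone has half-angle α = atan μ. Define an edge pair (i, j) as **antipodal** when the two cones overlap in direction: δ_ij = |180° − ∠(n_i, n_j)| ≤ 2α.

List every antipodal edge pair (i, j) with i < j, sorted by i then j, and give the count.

α = atan 0.55 = 28.81°;  2α = 57.62°
n_0 = (+0.4911, +0.8711)
n_1 = (-0.1649, +0.9863)
n_2 = (-0.9999, -0.0167)
n_3 = (-0.3440, -0.9390)
n_4 = (+0.1389, -0.9903)
n_5 = (+0.8008, -0.5989)
  (0,1): δ = 141.10°  ·
  (0,2): δ = 59.63°  ·
  (0,3): δ = 9.29°  ✓
  (0,4): δ = 37.40°  ✓
  (0,5): δ = 82.62°  ·
  (1,2): δ = 98.54°  ·
  (1,3): δ = 29.61°  ✓
  (1,4): δ = 1.51°  ✓
  (1,5): δ = 43.72°  ✓
  (2,3): δ = 111.08°  ·
  (2,4): δ = 82.97°  ·
  (2,5): δ = 37.74°  ✓
  (3,4): δ = 151.89°  ·
  (3,5): δ = 106.67°  ·
  (4,5): δ = 134.77°  ·
antipodal pairs: 6

count = 6; pairs: (0,3), (0,4), (1,3), (1,4), (1,5), (2,5)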